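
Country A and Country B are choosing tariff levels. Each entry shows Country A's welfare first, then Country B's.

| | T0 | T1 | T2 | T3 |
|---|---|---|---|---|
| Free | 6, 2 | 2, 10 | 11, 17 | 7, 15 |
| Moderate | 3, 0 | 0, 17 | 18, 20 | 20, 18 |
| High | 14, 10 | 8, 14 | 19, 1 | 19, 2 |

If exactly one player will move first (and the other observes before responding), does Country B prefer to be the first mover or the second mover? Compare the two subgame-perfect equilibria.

second

If Country A leads: Country B's best replies are Free→T2, Moderate→T2, High→T1; Country A's induced payoffs 11, 18, 8; outcome (Moderate, T2), payoffs (18, 20).
If Country B leads: Country A's best replies are T0→High, T1→High, T2→High, T3→Moderate; Country B's induced payoffs 10, 14, 1, 18; outcome (Moderate, T3), payoffs (20, 18).
Country B gets 18 moving first and 20 moving second, so Country B prefers to move second.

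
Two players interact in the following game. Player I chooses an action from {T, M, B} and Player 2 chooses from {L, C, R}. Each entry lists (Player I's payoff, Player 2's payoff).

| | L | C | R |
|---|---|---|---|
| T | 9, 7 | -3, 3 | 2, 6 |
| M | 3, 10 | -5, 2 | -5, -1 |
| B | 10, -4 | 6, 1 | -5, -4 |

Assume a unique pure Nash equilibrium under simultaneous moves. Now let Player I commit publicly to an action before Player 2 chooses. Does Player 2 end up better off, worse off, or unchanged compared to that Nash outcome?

Solve by backward induction (Player I leads).
- T: BR = L, leader payoff 9.
- M: BR = L, leader payoff 3.
- B: BR = C, leader payoff 6.
Player I's induced payoffs are 9, 3, 6, so Player I commits to T. Subgame-perfect outcome: (T, L) with payoffs (9, 7).
Under simultaneous play:
Player I's best replies: L→B; C→B; R→T.
Player 2's best replies: T→L; M→L; B→C.
Only (B, C) has each player best-responding; Nash payoffs (6, 1).
Player 2 earns 7 sequentially versus 1 at the Nash outcome: better off.

better off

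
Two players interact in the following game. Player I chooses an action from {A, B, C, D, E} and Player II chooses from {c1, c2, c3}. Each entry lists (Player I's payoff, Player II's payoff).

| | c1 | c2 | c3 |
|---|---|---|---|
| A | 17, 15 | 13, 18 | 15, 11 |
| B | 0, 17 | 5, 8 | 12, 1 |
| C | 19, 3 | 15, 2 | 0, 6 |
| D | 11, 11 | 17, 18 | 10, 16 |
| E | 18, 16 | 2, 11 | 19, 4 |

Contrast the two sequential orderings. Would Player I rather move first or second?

If Player I leads: Player II's best replies are A→c2, B→c1, C→c3, D→c2, E→c1; Player I's induced payoffs 13, 0, 0, 17, 18; outcome (E, c1), payoffs (18, 16).
If Player II leads: Player I's best replies are c1→C, c2→D, c3→E; Player II's induced payoffs 3, 18, 4; outcome (D, c2), payoffs (17, 18).
Player I gets 18 moving first and 17 moving second, so Player I prefers to move first.

first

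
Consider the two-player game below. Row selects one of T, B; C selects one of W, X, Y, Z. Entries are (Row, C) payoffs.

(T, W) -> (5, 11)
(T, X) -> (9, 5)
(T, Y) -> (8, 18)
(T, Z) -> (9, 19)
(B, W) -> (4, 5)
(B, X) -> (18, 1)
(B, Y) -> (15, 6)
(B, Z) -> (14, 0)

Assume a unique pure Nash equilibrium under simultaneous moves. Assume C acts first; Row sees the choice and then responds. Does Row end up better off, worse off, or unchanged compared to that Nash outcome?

worse off

Work backward from Row's decision.
- W: BR = T, leader payoff 11.
- X: BR = B, leader payoff 1.
- Y: BR = B, leader payoff 6.
- Z: BR = B, leader payoff 0.
Among 11, 1, 6, 0, the best is 11 at W. Subgame-perfect outcome: (T, W) with payoffs (5, 11).
Now find the simultaneous Nash equilibrium.
Row's best replies: W→T; X→B; Y→B; Z→B.
C's best replies: T→Z; B→Y.
The unique mutual best reply is (B, Y), giving (15, 6).
Row earns 5 sequentially versus 15 at the Nash outcome: worse off.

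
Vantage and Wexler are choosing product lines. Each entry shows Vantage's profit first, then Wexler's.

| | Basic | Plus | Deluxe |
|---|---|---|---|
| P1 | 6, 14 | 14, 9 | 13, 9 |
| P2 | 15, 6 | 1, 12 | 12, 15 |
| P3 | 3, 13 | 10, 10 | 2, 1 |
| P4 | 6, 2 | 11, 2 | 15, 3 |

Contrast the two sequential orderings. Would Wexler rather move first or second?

first

If Vantage leads: Wexler's best replies are P1→Basic, P2→Deluxe, P3→Basic, P4→Deluxe; Vantage's induced payoffs 6, 12, 3, 15; outcome (P4, Deluxe), payoffs (15, 3).
If Wexler leads: Vantage's best replies are Basic→P2, Plus→P1, Deluxe→P4; Wexler's induced payoffs 6, 9, 3; outcome (P1, Plus), payoffs (14, 9).
Wexler gets 9 moving first and 3 moving second, so Wexler prefers to move first.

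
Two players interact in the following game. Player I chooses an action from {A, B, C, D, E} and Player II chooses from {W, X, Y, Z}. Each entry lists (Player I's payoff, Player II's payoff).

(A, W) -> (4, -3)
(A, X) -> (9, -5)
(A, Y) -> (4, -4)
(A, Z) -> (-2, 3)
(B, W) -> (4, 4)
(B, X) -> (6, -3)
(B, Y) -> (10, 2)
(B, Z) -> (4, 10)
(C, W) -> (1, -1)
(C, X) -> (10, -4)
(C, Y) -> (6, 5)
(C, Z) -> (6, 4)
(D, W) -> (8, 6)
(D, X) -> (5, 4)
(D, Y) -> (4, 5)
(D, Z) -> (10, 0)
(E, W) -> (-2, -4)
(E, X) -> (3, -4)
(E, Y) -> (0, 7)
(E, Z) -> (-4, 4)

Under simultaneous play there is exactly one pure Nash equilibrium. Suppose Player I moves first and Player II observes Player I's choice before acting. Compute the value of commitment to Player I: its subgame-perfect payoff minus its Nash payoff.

0

Work backward from Player II's decision.
- A → Player II plays Z (best of -3, -5, -4, 3); Player I gets -2.
- B → Player II plays Z (best of 4, -3, 2, 10); Player I gets 4.
- C → Player II plays Y (best of -1, -4, 5, 4); Player I gets 6.
- D → Player II plays W (best of 6, 4, 5, 0); Player I gets 8.
- E → Player II plays Y (best of -4, -4, 7, 4); Player I gets 0.
Maximizing over -2, 4, 6, 8, 0, Player I chooses D. Subgame-perfect outcome: (D, W) with payoffs (8, 6).
Now find the simultaneous Nash equilibrium.
Player I's best replies: W→D; X→C; Y→B; Z→D.
Player II's best replies: A→Z; B→Z; C→Y; D→W; E→Y.
Only (D, W) has each player best-responding; Nash payoffs (8, 6).
Player I's commitment gain: 8 − 8 = 0.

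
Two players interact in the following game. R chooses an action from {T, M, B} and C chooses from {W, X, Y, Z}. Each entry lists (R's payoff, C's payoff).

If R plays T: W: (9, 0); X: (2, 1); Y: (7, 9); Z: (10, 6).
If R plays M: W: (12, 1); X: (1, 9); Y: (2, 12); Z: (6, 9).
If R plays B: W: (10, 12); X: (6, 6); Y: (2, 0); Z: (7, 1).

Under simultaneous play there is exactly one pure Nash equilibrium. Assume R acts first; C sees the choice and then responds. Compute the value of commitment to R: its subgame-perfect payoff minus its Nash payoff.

3

Solve by backward induction (R leads).
- T → C plays Y (best of 0, 1, 9, 6); R gets 7.
- M → C plays Y (best of 1, 9, 12, 9); R gets 2.
- B → C plays W (best of 12, 6, 0, 1); R gets 10.
Among 7, 2, 10, the best is 10 at B. Subgame-perfect outcome: (B, W) with payoffs (10, 12).
Under simultaneous play:
R's best replies: W→M; X→B; Y→T; Z→T.
C's best replies: T→Y; M→Y; B→W.
The unique mutual best reply is (T, Y), giving (7, 9).
R's commitment gain: 10 − 7 = 3.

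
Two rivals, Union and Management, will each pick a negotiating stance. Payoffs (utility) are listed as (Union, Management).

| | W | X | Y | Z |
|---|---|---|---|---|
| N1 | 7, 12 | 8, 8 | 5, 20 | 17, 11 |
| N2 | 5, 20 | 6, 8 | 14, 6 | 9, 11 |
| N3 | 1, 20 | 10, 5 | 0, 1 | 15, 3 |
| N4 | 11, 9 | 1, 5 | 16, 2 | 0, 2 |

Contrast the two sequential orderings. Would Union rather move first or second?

second

If Union leads: Management's best replies are N1→Y, N2→W, N3→W, N4→W; Union's induced payoffs 5, 5, 1, 11; outcome (N4, W), payoffs (11, 9).
If Management leads: Union's best replies are W→N4, X→N3, Y→N4, Z→N1; Management's induced payoffs 9, 5, 2, 11; outcome (N1, Z), payoffs (17, 11).
Union gets 11 moving first and 17 moving second, so Union prefers to move second.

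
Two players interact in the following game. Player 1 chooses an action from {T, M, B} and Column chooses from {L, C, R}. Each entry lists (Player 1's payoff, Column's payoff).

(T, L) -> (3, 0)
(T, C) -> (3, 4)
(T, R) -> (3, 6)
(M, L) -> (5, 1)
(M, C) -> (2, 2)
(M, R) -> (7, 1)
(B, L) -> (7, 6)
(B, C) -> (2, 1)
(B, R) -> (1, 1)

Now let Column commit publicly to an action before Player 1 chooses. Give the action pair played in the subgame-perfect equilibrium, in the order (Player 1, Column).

Solve by backward induction (Column leads).
- L → Player 1 plays B (best of 3, 5, 7); Column gets 6.
- C → Player 1 plays T (best of 3, 2, 2); Column gets 4.
- R → Player 1 plays M (best of 3, 7, 1); Column gets 1.
Among 6, 4, 1, the best is 6 at L. Subgame-perfect outcome: (B, L) with payoffs (7, 6).

(B, L)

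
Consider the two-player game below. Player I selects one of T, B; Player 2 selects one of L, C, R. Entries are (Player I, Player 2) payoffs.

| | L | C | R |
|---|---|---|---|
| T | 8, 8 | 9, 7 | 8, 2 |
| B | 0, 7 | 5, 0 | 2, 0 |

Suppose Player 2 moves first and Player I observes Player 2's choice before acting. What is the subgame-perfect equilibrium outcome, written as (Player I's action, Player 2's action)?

Backward induction with Player 2 moving first.
- L → Player I plays T (best of 8, 0); Player 2 gets 8.
- C → Player I plays T (best of 9, 5); Player 2 gets 7.
- R → Player I plays T (best of 8, 2); Player 2 gets 2.
Among 8, 7, 2, the best is 8 at L. Subgame-perfect outcome: (T, L) with payoffs (8, 8).

(T, L)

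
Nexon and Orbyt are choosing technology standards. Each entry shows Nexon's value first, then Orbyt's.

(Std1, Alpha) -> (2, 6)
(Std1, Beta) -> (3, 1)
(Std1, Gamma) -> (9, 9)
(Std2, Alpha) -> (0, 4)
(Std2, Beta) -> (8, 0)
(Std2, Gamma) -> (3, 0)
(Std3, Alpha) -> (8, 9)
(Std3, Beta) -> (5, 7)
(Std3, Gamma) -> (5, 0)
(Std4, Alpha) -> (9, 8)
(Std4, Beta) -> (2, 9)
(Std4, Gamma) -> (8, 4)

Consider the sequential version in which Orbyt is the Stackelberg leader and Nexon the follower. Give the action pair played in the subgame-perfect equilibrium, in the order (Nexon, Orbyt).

(Std1, Gamma)

Work backward from Nexon's decision.
- Alpha: Nexon compares 2, 0, 8, 9 and picks Std4; Orbyt would get 8.
- Beta: Nexon compares 3, 8, 5, 2 and picks Std2; Orbyt would get 0.
- Gamma: Nexon compares 9, 3, 5, 8 and picks Std1; Orbyt would get 9.
Among 8, 0, 9, the best is 9 at Gamma. Subgame-perfect outcome: (Std1, Gamma) with payoffs (9, 9).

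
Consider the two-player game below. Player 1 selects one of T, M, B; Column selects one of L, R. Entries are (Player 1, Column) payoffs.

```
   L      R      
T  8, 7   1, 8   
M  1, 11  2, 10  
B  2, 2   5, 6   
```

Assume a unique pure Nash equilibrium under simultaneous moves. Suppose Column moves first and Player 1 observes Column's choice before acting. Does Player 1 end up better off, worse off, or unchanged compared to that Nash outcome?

Solve by backward induction (Column leads).
- L: Player 1 compares 8, 1, 2 and picks T; Column would get 7.
- R: Player 1 compares 1, 2, 5 and picks B; Column would get 6.
Column's induced payoffs are 7, 6, so Column commits to L. Subgame-perfect outcome: (T, L) with payoffs (8, 7).
For the simultaneous game, intersect best replies.
Player 1's best replies: L→T; R→B.
Column's best replies: T→R; M→L; B→R.
Only (B, R) has each player best-responding; Nash payoffs (5, 6).
Player 1 earns 8 sequentially versus 5 at the Nash outcome: better off.

better off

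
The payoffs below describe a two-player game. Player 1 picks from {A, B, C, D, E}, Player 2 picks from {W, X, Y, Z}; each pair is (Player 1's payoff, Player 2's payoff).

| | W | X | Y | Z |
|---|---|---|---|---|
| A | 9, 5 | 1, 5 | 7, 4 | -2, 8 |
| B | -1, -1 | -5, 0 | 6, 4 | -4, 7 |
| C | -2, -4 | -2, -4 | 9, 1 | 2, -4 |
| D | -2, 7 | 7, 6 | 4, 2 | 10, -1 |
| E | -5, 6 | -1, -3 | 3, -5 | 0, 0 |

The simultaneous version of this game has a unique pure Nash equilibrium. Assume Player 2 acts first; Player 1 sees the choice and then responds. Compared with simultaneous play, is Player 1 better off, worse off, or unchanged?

worse off

Player 1 best-responds to each possible Player 2 move:
- W: BR = A, leader payoff 5.
- X: BR = D, leader payoff 6.
- Y: BR = C, leader payoff 1.
- Z: BR = D, leader payoff -1.
Maximizing over 5, 6, 1, -1, Player 2 chooses X. Subgame-perfect outcome: (D, X) with payoffs (7, 6).
For the simultaneous game, intersect best replies.
Player 1's best replies: W→A; X→D; Y→C; Z→D.
Player 2's best replies: A→Z; B→Z; C→Y; D→W; E→W.
The unique mutual best reply is (C, Y), giving (9, 1).
Player 1 earns 7 sequentially versus 9 at the Nash outcome: worse off.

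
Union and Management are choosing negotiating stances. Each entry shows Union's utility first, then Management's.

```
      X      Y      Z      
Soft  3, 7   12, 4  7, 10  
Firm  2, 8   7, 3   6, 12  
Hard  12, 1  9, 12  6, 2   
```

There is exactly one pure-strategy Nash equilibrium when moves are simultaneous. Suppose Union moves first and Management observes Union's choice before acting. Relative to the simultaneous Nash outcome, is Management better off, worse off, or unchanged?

Backward induction with Union moving first.
- Soft: BR = Z, leader payoff 7.
- Firm: BR = Z, leader payoff 6.
- Hard: BR = Y, leader payoff 9.
Union's induced payoffs are 7, 6, 9, so Union commits to Hard. Subgame-perfect outcome: (Hard, Y) with payoffs (9, 12).
Now find the simultaneous Nash equilibrium.
Union's best replies: X→Hard; Y→Soft; Z→Soft.
Management's best replies: Soft→Z; Firm→Z; Hard→Y.
The unique mutual best reply is (Soft, Z), giving (7, 10).
Management earns 12 sequentially versus 10 at the Nash outcome: better off.

better off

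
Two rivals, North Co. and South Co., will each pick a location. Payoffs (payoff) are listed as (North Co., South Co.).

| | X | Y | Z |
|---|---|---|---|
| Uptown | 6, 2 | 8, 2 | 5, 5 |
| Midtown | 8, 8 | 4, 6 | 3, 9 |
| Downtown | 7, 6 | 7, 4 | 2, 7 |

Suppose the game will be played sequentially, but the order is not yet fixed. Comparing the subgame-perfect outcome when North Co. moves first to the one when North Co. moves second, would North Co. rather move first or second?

If North Co. leads: South Co.'s best replies are Uptown→Z, Midtown→Z, Downtown→Z; North Co.'s induced payoffs 5, 3, 2; outcome (Uptown, Z), payoffs (5, 5).
If South Co. leads: North Co.'s best replies are X→Midtown, Y→Uptown, Z→Uptown; South Co.'s induced payoffs 8, 2, 5; outcome (Midtown, X), payoffs (8, 8).
North Co. gets 5 moving first and 8 moving second, so North Co. prefers to move second.

second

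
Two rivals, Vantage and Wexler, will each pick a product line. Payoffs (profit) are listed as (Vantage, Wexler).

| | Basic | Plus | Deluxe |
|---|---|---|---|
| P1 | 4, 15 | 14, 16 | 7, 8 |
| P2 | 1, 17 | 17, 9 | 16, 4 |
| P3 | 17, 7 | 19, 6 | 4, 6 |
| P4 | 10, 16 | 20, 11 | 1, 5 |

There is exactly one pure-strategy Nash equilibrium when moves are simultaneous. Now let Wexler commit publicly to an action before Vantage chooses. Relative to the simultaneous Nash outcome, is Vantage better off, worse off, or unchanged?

Solve by backward induction (Wexler leads).
- Basic → Vantage plays P3 (best of 4, 1, 17, 10); Wexler gets 7.
- Plus → Vantage plays P4 (best of 14, 17, 19, 20); Wexler gets 11.
- Deluxe → Vantage plays P2 (best of 7, 16, 4, 1); Wexler gets 4.
Among 7, 11, 4, the best is 11 at Plus. Subgame-perfect outcome: (P4, Plus) with payoffs (20, 11).
Now find the simultaneous Nash equilibrium.
Vantage's best replies: Basic→P3; Plus→P4; Deluxe→P2.
Wexler's best replies: P1→Plus; P2→Basic; P3→Basic; P4→Basic.
Only (P3, Basic) has each player best-responding; Nash payoffs (17, 7).
Vantage earns 20 sequentially versus 17 at the Nash outcome: better off.

better off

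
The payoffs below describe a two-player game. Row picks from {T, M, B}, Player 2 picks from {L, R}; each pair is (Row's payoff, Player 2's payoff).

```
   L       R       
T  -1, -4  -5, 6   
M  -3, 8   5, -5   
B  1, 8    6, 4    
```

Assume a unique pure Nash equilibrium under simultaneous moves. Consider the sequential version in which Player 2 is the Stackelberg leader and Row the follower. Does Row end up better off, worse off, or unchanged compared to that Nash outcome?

unchanged

Solve by backward induction (Player 2 leads).
- L: Row compares -1, -3, 1 and picks B; Player 2 would get 8.
- R: Row compares -5, 5, 6 and picks B; Player 2 would get 4.
Among 8, 4, the best is 8 at L. Subgame-perfect outcome: (B, L) with payoffs (1, 8).
Under simultaneous play:
Row's best replies: L→B; R→B.
Player 2's best replies: T→R; M→L; B→L.
The unique mutual best reply is (B, L), giving (1, 8).
Row earns 1 sequentially versus 1 at the Nash outcome: unchanged.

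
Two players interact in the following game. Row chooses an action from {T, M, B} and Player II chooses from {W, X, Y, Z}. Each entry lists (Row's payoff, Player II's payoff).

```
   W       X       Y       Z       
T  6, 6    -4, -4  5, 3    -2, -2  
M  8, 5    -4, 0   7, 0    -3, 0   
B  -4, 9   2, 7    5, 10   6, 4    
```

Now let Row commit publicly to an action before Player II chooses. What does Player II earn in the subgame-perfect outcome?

5

Player II best-responds to each possible Row move:
- T: Player II compares 6, -4, 3, -2 and picks W; Row would get 6.
- M: Player II compares 5, 0, 0, 0 and picks W; Row would get 8.
- B: Player II compares 9, 7, 10, 4 and picks Y; Row would get 5.
Row's induced payoffs are 6, 8, 5, so Row commits to M. Subgame-perfect outcome: (M, W) with payoffs (8, 5).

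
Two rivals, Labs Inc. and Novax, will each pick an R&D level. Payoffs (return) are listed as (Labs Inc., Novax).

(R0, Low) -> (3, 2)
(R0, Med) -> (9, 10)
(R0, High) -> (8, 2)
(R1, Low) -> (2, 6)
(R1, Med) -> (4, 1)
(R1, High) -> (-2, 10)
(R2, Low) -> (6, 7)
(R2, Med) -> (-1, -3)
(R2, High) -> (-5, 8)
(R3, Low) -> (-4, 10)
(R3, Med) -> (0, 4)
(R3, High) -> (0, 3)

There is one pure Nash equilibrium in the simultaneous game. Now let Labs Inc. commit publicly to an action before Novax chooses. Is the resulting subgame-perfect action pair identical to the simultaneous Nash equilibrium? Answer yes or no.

yes

Novax best-responds to each possible Labs Inc. move:
- R0: Novax compares 2, 10, 2 and picks Med; Labs Inc. would get 9.
- R1: Novax compares 6, 1, 10 and picks High; Labs Inc. would get -2.
- R2: Novax compares 7, -3, 8 and picks High; Labs Inc. would get -5.
- R3: Novax compares 10, 4, 3 and picks Low; Labs Inc. would get -4.
Among 9, -2, -5, -4, the best is 9 at R0. Subgame-perfect outcome: (R0, Med) with payoffs (9, 10).
Under simultaneous play:
Labs Inc.'s best replies: Low→R2; Med→R0; High→R0.
Novax's best replies: R0→Med; R1→High; R2→High; R3→Low.
The unique mutual best reply is (R0, Med), giving (9, 10).
Sequential outcome (R0, Med) coincides with the Nash profile (R0, Med).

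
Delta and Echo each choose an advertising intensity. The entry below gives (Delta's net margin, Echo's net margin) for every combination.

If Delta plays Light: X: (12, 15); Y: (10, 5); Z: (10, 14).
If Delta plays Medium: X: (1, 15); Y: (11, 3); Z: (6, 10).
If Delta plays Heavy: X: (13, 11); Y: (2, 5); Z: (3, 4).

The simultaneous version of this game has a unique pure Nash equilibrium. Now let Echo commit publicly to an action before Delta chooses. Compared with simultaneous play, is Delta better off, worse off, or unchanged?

Solve by backward induction (Echo leads).
- X: Delta compares 12, 1, 13 and picks Heavy; Echo would get 11.
- Y: Delta compares 10, 11, 2 and picks Medium; Echo would get 3.
- Z: Delta compares 10, 6, 3 and picks Light; Echo would get 14.
Echo's induced payoffs are 11, 3, 14, so Echo commits to Z. Subgame-perfect outcome: (Light, Z) with payoffs (10, 14).
Now find the simultaneous Nash equilibrium.
Delta's best replies: X→Heavy; Y→Medium; Z→Light.
Echo's best replies: Light→X; Medium→X; Heavy→X.
Only (Heavy, X) has each player best-responding; Nash payoffs (13, 11).
Delta earns 10 sequentially versus 13 at the Nash outcome: worse off.

worse off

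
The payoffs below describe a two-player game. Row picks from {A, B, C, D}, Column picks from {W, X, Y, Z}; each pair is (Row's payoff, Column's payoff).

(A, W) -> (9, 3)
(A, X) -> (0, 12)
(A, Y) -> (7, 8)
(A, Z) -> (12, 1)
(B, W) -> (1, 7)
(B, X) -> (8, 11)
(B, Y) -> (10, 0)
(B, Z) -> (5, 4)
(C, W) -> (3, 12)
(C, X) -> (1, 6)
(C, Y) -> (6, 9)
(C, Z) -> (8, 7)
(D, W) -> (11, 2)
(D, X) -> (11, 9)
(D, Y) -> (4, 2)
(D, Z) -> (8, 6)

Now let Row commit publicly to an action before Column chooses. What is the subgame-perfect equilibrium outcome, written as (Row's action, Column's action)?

(D, X)

Column best-responds to each possible Row move:
- A: Column compares 3, 12, 8, 1 and picks X; Row would get 0.
- B: Column compares 7, 11, 0, 4 and picks X; Row would get 8.
- C: Column compares 12, 6, 9, 7 and picks W; Row would get 3.
- D: Column compares 2, 9, 2, 6 and picks X; Row would get 11.
Row's induced payoffs are 0, 8, 3, 11, so Row commits to D. Subgame-perfect outcome: (D, X) with payoffs (11, 9).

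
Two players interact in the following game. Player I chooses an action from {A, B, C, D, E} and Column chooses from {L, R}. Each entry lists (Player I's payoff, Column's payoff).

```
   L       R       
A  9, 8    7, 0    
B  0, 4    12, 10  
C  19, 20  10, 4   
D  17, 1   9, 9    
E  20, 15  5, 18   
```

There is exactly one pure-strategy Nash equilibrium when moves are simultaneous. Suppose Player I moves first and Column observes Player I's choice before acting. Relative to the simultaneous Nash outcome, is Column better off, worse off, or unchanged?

better off

Solve by backward induction (Player I leads).
- A → Column plays L (best of 8, 0); Player I gets 9.
- B → Column plays R (best of 4, 10); Player I gets 12.
- C → Column plays L (best of 20, 4); Player I gets 19.
- D → Column plays R (best of 1, 9); Player I gets 9.
- E → Column plays R (best of 15, 18); Player I gets 5.
Among 9, 12, 19, 9, 5, the best is 19 at C. Subgame-perfect outcome: (C, L) with payoffs (19, 20).
For the simultaneous game, intersect best replies.
Player I's best replies: L→E; R→B.
Column's best replies: A→L; B→R; C→L; D→R; E→R.
The unique mutual best reply is (B, R), giving (12, 10).
Column earns 20 sequentially versus 10 at the Nash outcome: better off.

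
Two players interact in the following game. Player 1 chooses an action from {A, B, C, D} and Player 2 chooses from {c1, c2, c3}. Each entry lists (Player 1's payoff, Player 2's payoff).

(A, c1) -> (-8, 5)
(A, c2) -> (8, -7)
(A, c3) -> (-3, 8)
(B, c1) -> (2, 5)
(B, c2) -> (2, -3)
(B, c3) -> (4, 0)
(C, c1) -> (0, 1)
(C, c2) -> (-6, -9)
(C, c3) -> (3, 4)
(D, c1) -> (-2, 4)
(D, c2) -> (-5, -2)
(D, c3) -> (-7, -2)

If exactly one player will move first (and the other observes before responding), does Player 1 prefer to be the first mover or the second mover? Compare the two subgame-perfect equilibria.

If Player 1 leads: Player 2's best replies are A→c3, B→c1, C→c3, D→c1; Player 1's induced payoffs -3, 2, 3, -2; outcome (C, c3), payoffs (3, 4).
If Player 2 leads: Player 1's best replies are c1→B, c2→A, c3→B; Player 2's induced payoffs 5, -7, 0; outcome (B, c1), payoffs (2, 5).
Player 1 gets 3 moving first and 2 moving second, so Player 1 prefers to move first.

first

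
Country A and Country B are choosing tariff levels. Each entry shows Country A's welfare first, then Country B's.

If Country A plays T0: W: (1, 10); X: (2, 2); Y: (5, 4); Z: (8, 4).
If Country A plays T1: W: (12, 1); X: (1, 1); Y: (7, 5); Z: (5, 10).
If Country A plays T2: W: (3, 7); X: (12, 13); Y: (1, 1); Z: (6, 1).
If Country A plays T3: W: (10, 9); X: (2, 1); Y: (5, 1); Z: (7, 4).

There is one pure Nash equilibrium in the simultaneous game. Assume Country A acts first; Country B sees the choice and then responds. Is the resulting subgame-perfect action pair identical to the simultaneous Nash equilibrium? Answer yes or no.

yes

Solve by backward induction (Country A leads).
- T0: Country B compares 10, 2, 4, 4 and picks W; Country A would get 1.
- T1: Country B compares 1, 1, 5, 10 and picks Z; Country A would get 5.
- T2: Country B compares 7, 13, 1, 1 and picks X; Country A would get 12.
- T3: Country B compares 9, 1, 1, 4 and picks W; Country A would get 10.
Country A's induced payoffs are 1, 5, 12, 10, so Country A commits to T2. Subgame-perfect outcome: (T2, X) with payoffs (12, 13).
Now find the simultaneous Nash equilibrium.
Country A's best replies: W→T1; X→T2; Y→T1; Z→T0.
Country B's best replies: T0→W; T1→Z; T2→X; T3→W.
The unique mutual best reply is (T2, X), giving (12, 13).
Sequential outcome (T2, X) coincides with the Nash profile (T2, X).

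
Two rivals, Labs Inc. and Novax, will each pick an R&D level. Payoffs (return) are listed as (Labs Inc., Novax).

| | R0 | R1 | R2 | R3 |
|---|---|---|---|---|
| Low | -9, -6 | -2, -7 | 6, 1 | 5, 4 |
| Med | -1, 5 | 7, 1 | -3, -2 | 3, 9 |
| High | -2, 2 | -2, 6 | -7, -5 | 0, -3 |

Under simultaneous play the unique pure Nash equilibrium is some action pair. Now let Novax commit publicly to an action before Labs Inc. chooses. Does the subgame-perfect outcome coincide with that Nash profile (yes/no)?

Work backward from Labs Inc.'s decision.
- R0 → Labs Inc. plays Med (best of -9, -1, -2); Novax gets 5.
- R1 → Labs Inc. plays Med (best of -2, 7, -2); Novax gets 1.
- R2 → Labs Inc. plays Low (best of 6, -3, -7); Novax gets 1.
- R3 → Labs Inc. plays Low (best of 5, 3, 0); Novax gets 4.
Among 5, 1, 1, 4, the best is 5 at R0. Subgame-perfect outcome: (Med, R0) with payoffs (-1, 5).
Now find the simultaneous Nash equilibrium.
Labs Inc.'s best replies: R0→Med; R1→Med; R2→Low; R3→Low.
Novax's best replies: Low→R3; Med→R3; High→R1.
The unique mutual best reply is (Low, R3), giving (5, 4).
Sequential outcome (Med, R0) differs from the Nash profile (Low, R3).

no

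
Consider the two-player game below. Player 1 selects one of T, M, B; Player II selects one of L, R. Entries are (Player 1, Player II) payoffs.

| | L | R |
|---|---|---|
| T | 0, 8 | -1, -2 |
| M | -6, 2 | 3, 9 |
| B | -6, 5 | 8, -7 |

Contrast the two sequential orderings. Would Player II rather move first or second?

second

If Player 1 leads: Player II's best replies are T→L, M→R, B→L; Player 1's induced payoffs 0, 3, -6; outcome (M, R), payoffs (3, 9).
If Player II leads: Player 1's best replies are L→T, R→B; Player II's induced payoffs 8, -7; outcome (T, L), payoffs (0, 8).
Player II gets 8 moving first and 9 moving second, so Player II prefers to move second.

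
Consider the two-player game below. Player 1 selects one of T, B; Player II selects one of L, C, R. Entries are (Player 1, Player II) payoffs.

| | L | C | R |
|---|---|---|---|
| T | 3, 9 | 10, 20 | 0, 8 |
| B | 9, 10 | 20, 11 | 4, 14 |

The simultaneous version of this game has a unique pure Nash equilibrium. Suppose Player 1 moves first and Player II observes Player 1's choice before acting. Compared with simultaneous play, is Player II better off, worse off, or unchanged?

Solve by backward induction (Player 1 leads).
- T: Player II compares 9, 20, 8 and picks C; Player 1 would get 10.
- B: Player II compares 10, 11, 14 and picks R; Player 1 would get 4.
Among 10, 4, the best is 10 at T. Subgame-perfect outcome: (T, C) with payoffs (10, 20).
Now find the simultaneous Nash equilibrium.
Player 1's best replies: L→B; C→B; R→B.
Player II's best replies: T→C; B→R.
Only (B, R) has each player best-responding; Nash payoffs (4, 14).
Player II earns 20 sequentially versus 14 at the Nash outcome: better off.

better off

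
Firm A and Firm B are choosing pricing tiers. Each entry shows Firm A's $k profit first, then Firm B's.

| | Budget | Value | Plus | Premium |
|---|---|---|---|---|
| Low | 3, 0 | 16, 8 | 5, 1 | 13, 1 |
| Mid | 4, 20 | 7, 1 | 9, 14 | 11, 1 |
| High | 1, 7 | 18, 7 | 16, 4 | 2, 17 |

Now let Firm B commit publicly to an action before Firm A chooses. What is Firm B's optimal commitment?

Solve by backward induction (Firm B leads).
- Budget: BR = Mid, leader payoff 20.
- Value: BR = High, leader payoff 7.
- Plus: BR = High, leader payoff 4.
- Premium: BR = Low, leader payoff 1.
Firm B's induced payoffs are 20, 7, 4, 1, so Firm B commits to Budget. Subgame-perfect outcome: (Mid, Budget) with payoffs (4, 20).

Budget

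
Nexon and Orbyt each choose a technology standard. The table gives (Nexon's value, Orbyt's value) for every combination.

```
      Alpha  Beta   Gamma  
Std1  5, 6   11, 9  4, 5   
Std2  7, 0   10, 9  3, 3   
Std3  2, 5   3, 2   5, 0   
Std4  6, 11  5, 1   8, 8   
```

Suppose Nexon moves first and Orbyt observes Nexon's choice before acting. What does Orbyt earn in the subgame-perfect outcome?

9

Work backward from Orbyt's decision.
- Std1: BR = Beta, leader payoff 11.
- Std2: BR = Beta, leader payoff 10.
- Std3: BR = Alpha, leader payoff 2.
- Std4: BR = Alpha, leader payoff 6.
Maximizing over 11, 10, 2, 6, Nexon chooses Std1. Subgame-perfect outcome: (Std1, Beta) with payoffs (11, 9).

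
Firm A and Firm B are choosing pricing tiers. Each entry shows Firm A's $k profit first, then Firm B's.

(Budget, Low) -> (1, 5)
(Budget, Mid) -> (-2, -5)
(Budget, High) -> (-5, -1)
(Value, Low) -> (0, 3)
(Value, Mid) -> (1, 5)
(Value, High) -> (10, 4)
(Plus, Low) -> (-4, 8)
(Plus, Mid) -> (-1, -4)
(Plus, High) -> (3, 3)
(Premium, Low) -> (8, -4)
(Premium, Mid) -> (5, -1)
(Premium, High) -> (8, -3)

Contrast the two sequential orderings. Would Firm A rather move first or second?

second

If Firm A leads: Firm B's best replies are Budget→Low, Value→Mid, Plus→Low, Premium→Mid; Firm A's induced payoffs 1, 1, -4, 5; outcome (Premium, Mid), payoffs (5, -1).
If Firm B leads: Firm A's best replies are Low→Premium, Mid→Premium, High→Value; Firm B's induced payoffs -4, -1, 4; outcome (Value, High), payoffs (10, 4).
Firm A gets 5 moving first and 10 moving second, so Firm A prefers to move second.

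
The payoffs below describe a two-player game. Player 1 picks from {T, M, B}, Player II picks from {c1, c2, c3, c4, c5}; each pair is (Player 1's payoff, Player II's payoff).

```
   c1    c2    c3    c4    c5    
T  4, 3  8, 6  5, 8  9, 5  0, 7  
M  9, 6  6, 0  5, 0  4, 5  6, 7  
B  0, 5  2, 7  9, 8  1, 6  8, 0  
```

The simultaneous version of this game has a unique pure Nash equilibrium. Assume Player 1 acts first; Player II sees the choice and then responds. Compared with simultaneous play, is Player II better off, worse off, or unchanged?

Solve by backward induction (Player 1 leads).
- T: BR = c3, leader payoff 5.
- M: BR = c5, leader payoff 6.
- B: BR = c3, leader payoff 9.
Maximizing over 5, 6, 9, Player 1 chooses B. Subgame-perfect outcome: (B, c3) with payoffs (9, 8).
For the simultaneous game, intersect best replies.
Player 1's best replies: c1→M; c2→T; c3→B; c4→T; c5→B.
Player II's best replies: T→c3; M→c5; B→c3.
Only (B, c3) has each player best-responding; Nash payoffs (9, 8).
Player II earns 8 sequentially versus 8 at the Nash outcome: unchanged.

unchanged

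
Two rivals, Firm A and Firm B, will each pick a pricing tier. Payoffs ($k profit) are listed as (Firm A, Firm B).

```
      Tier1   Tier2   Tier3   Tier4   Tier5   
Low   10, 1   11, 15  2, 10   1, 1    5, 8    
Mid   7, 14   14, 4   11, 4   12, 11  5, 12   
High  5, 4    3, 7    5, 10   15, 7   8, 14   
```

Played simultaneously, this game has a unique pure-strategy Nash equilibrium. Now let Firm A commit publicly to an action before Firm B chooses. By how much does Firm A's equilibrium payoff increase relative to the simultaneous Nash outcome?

3

Work backward from Firm B's decision.
- Low: BR = Tier2, leader payoff 11.
- Mid: BR = Tier1, leader payoff 7.
- High: BR = Tier5, leader payoff 8.
Among 11, 7, 8, the best is 11 at Low. Subgame-perfect outcome: (Low, Tier2) with payoffs (11, 15).
Under simultaneous play:
Firm A's best replies: Tier1→Low; Tier2→Mid; Tier3→Mid; Tier4→High; Tier5→High.
Firm B's best replies: Low→Tier2; Mid→Tier1; High→Tier5.
The unique mutual best reply is (High, Tier5), giving (8, 14).
Firm A's commitment gain: 11 − 8 = 3.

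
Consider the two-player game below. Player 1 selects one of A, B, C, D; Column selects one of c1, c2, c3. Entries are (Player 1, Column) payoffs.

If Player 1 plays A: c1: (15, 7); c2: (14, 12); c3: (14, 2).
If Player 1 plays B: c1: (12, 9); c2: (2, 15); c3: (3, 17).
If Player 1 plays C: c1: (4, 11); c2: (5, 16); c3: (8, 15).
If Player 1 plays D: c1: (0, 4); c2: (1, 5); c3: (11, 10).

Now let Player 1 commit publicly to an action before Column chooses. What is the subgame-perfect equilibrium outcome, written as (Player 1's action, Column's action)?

Backward induction with Player 1 moving first.
- A: Column compares 7, 12, 2 and picks c2; Player 1 would get 14.
- B: Column compares 9, 15, 17 and picks c3; Player 1 would get 3.
- C: Column compares 11, 16, 15 and picks c2; Player 1 would get 5.
- D: Column compares 4, 5, 10 and picks c3; Player 1 would get 11.
Player 1's induced payoffs are 14, 3, 5, 11, so Player 1 commits to A. Subgame-perfect outcome: (A, c2) with payoffs (14, 12).

(A, c2)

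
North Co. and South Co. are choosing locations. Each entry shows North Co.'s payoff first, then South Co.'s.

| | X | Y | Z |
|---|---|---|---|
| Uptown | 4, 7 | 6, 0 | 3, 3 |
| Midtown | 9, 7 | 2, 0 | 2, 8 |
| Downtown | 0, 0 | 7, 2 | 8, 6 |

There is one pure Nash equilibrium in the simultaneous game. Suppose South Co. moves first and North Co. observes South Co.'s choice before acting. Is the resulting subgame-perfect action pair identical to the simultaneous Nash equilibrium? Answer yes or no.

North Co. best-responds to each possible South Co. move:
- X: BR = Midtown, leader payoff 7.
- Y: BR = Downtown, leader payoff 2.
- Z: BR = Downtown, leader payoff 6.
South Co.'s induced payoffs are 7, 2, 6, so South Co. commits to X. Subgame-perfect outcome: (Midtown, X) with payoffs (9, 7).
For the simultaneous game, intersect best replies.
North Co.'s best replies: X→Midtown; Y→Downtown; Z→Downtown.
South Co.'s best replies: Uptown→X; Midtown→Z; Downtown→Z.
The unique mutual best reply is (Downtown, Z), giving (8, 6).
Sequential outcome (Midtown, X) differs from the Nash profile (Downtown, Z).

no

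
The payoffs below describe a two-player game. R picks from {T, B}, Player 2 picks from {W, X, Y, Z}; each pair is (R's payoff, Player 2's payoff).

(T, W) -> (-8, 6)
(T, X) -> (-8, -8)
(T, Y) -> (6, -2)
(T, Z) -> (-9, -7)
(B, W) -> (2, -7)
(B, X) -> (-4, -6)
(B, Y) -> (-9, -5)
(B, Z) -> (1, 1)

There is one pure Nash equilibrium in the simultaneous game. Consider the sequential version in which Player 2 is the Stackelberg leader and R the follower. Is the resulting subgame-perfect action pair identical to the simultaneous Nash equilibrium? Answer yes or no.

Backward induction with Player 2 moving first.
- W: BR = B, leader payoff -7.
- X: BR = B, leader payoff -6.
- Y: BR = T, leader payoff -2.
- Z: BR = B, leader payoff 1.
Player 2's induced payoffs are -7, -6, -2, 1, so Player 2 commits to Z. Subgame-perfect outcome: (B, Z) with payoffs (1, 1).
Now find the simultaneous Nash equilibrium.
R's best replies: W→B; X→B; Y→T; Z→B.
Player 2's best replies: T→W; B→Z.
Only (B, Z) has each player best-responding; Nash payoffs (1, 1).
Sequential outcome (B, Z) coincides with the Nash profile (B, Z).

yes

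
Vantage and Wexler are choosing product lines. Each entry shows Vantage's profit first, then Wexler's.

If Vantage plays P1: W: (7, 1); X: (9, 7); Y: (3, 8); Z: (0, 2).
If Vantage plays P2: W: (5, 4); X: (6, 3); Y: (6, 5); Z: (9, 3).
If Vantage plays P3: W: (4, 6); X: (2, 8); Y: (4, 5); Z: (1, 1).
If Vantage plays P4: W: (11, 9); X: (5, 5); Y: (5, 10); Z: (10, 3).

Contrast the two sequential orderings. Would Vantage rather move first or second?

second

If Vantage leads: Wexler's best replies are P1→Y, P2→Y, P3→X, P4→Y; Vantage's induced payoffs 3, 6, 2, 5; outcome (P2, Y), payoffs (6, 5).
If Wexler leads: Vantage's best replies are W→P4, X→P1, Y→P2, Z→P4; Wexler's induced payoffs 9, 7, 5, 3; outcome (P4, W), payoffs (11, 9).
Vantage gets 6 moving first and 11 moving second, so Vantage prefers to move second.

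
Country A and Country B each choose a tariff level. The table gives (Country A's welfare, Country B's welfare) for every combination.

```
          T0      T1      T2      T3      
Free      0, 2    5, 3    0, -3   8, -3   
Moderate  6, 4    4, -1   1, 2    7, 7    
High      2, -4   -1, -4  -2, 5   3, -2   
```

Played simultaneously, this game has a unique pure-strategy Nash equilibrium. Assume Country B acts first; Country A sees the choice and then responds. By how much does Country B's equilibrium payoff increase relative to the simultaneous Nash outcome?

Country A best-responds to each possible Country B move:
- T0: Country A compares 0, 6, 2 and picks Moderate; Country B would get 4.
- T1: Country A compares 5, 4, -1 and picks Free; Country B would get 3.
- T2: Country A compares 0, 1, -2 and picks Moderate; Country B would get 2.
- T3: Country A compares 8, 7, 3 and picks Free; Country B would get -3.
Country B's induced payoffs are 4, 3, 2, -3, so Country B commits to T0. Subgame-perfect outcome: (Moderate, T0) with payoffs (6, 4).
Under simultaneous play:
Country A's best replies: T0→Moderate; T1→Free; T2→Moderate; T3→Free.
Country B's best replies: Free→T1; Moderate→T3; High→T2.
Only (Free, T1) has each player best-responding; Nash payoffs (5, 3).
Country B's commitment gain: 4 − 3 = 1.

1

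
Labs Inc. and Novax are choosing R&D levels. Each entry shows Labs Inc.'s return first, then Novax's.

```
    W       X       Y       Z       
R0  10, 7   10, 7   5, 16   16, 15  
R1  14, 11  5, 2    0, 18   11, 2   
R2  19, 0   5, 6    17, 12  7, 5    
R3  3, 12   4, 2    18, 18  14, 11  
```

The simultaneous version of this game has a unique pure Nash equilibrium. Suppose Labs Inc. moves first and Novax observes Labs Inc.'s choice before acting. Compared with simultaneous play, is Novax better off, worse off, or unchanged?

unchanged

Novax best-responds to each possible Labs Inc. move:
- R0 → Novax plays Y (best of 7, 7, 16, 15); Labs Inc. gets 5.
- R1 → Novax plays Y (best of 11, 2, 18, 2); Labs Inc. gets 0.
- R2 → Novax plays Y (best of 0, 6, 12, 5); Labs Inc. gets 17.
- R3 → Novax plays Y (best of 12, 2, 18, 11); Labs Inc. gets 18.
Labs Inc.'s induced payoffs are 5, 0, 17, 18, so Labs Inc. commits to R3. Subgame-perfect outcome: (R3, Y) with payoffs (18, 18).
Under simultaneous play:
Labs Inc.'s best replies: W→R2; X→R0; Y→R3; Z→R0.
Novax's best replies: R0→Y; R1→Y; R2→Y; R3→Y.
The unique mutual best reply is (R3, Y), giving (18, 18).
Novax earns 18 sequentially versus 18 at the Nash outcome: unchanged.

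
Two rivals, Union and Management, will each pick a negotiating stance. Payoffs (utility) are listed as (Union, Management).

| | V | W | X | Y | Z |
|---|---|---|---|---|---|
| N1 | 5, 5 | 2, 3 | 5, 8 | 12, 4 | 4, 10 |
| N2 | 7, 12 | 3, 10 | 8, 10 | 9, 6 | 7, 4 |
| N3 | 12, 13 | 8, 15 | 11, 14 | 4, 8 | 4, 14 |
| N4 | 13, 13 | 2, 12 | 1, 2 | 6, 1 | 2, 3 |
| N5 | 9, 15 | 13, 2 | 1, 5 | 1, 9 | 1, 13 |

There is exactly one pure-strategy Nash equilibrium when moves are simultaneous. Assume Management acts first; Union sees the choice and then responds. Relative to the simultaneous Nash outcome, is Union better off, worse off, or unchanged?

worse off

Backward induction with Management moving first.
- V: BR = N4, leader payoff 13.
- W: BR = N5, leader payoff 2.
- X: BR = N3, leader payoff 14.
- Y: BR = N1, leader payoff 4.
- Z: BR = N2, leader payoff 4.
Management's induced payoffs are 13, 2, 14, 4, 4, so Management commits to X. Subgame-perfect outcome: (N3, X) with payoffs (11, 14).
Now find the simultaneous Nash equilibrium.
Union's best replies: V→N4; W→N5; X→N3; Y→N1; Z→N2.
Management's best replies: N1→Z; N2→V; N3→W; N4→V; N5→V.
The unique mutual best reply is (N4, V), giving (13, 13).
Union earns 11 sequentially versus 13 at the Nash outcome: worse off.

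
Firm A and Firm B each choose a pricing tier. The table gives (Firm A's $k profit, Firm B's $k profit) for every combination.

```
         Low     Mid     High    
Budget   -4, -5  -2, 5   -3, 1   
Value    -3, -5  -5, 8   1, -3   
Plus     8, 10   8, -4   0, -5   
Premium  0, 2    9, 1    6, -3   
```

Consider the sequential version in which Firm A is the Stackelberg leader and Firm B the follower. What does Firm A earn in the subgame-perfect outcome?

Solve by backward induction (Firm A leads).
- Budget → Firm B plays Mid (best of -5, 5, 1); Firm A gets -2.
- Value → Firm B plays Mid (best of -5, 8, -3); Firm A gets -5.
- Plus → Firm B plays Low (best of 10, -4, -5); Firm A gets 8.
- Premium → Firm B plays Low (best of 2, 1, -3); Firm A gets 0.
Firm A's induced payoffs are -2, -5, 8, 0, so Firm A commits to Plus. Subgame-perfect outcome: (Plus, Low) with payoffs (8, 10).

8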